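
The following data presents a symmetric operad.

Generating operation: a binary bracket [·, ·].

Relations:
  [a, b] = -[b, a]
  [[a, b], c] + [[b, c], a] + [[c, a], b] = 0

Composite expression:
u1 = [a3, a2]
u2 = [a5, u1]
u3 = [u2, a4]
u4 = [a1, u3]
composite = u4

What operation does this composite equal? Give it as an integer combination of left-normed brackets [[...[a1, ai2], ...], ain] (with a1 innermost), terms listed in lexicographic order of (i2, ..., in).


[[[[a1, a2], a3], a5], a4] - [[[[a1, a3], a2], a5], a4] - [[[[a1, a4], a2], a3], a5] + [[[[a1, a4], a3], a2], a5] + [[[[a1, a4], a5], a2], a3] - [[[[a1, a4], a5], a3], a2] - [[[[a1, a5], a2], a3], a4] + [[[[a1, a5], a3], a2], a4]

Left-normed coefficients sit on the a1-initial expansion words.
Composite bracket: [a1, [[a5, [a3, a2]], a4]]
Full expansion: 16 signed words from ab - ba (2^4 = 16).
Only words starting with a1 matter:
  a1a2a3a5a4 appears with sign +1, giving the term +[[[[a1, a2], a3], a5], a4]
  a1a3a2a5a4 appears with sign -1, giving the term -[[[[a1, a3], a2], a5], a4]
  a1a4a2a3a5 appears with sign -1, giving the term -[[[[a1, a4], a2], a3], a5]
  a1a4a3a2a5 appears with sign +1, giving the term +[[[[a1, a4], a3], a2], a5]
  a1a4a5a2a3 appears with sign +1, giving the term +[[[[a1, a4], a5], a2], a3]
  a1a4a5a3a2 appears with sign -1, giving the term -[[[[a1, a4], a5], a3], a2]
  a1a5a2a3a4 appears with sign -1, giving the term -[[[[a1, a5], a2], a3], a4]
  a1a5a3a2a4 appears with sign +1, giving the term +[[[[a1, a5], a3], a2], a4]


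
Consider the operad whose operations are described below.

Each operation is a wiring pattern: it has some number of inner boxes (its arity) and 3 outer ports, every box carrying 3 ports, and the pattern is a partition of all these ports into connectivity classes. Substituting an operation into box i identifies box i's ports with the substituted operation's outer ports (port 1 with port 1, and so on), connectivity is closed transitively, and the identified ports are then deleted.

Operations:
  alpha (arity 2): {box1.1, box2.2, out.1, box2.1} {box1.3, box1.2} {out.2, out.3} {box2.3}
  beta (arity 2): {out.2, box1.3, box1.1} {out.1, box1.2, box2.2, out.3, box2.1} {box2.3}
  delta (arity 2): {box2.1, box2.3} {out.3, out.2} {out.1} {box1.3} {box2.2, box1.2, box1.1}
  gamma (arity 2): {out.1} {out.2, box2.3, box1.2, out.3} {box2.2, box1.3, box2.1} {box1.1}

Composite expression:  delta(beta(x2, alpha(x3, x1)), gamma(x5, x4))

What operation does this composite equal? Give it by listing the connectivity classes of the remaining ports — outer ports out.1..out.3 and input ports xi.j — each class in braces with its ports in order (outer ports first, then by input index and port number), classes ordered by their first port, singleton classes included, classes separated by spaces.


{out.1} {out.2, out.3} {x1.1, x1.2, x2.1, x2.2, x2.3, x3.1, x4.3, x5.2} {x1.3} {x3.2, x3.3} {x4.1, x4.2, x5.3} {x5.1}


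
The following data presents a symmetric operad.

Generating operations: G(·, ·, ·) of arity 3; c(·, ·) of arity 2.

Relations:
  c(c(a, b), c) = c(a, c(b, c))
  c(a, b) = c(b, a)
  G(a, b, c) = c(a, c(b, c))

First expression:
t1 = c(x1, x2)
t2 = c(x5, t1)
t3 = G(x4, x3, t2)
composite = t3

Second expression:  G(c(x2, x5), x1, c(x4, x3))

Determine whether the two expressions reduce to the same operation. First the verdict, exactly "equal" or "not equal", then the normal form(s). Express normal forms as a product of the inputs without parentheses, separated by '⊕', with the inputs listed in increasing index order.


equal — both sides give x1 ⊕ x2 ⊕ x3 ⊕ x4 ⊕ x5


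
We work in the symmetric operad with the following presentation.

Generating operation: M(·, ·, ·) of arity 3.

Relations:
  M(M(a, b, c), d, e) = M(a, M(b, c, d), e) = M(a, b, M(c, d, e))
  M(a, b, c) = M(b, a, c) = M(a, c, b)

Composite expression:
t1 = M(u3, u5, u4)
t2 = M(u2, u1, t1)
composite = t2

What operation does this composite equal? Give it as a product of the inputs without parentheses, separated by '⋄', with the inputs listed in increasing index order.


u1 ⋄ u2 ⋄ u3 ⋄ u4 ⋄ u5

Key point: M commutes, so take the u-inputs in any fixed order.
M(u3, u5, u4) unparenthesizes to u3 ⋄ u5 ⋄ u4
M(u2, u1, M(u3, u5, u4)) unparenthesizes to u2 ⋄ u1 ⋄ u3 ⋄ u5 ⋄ u4
rearranged into index order: u1 ⋄ u2 ⋄ u3 ⋄ u4 ⋄ u5


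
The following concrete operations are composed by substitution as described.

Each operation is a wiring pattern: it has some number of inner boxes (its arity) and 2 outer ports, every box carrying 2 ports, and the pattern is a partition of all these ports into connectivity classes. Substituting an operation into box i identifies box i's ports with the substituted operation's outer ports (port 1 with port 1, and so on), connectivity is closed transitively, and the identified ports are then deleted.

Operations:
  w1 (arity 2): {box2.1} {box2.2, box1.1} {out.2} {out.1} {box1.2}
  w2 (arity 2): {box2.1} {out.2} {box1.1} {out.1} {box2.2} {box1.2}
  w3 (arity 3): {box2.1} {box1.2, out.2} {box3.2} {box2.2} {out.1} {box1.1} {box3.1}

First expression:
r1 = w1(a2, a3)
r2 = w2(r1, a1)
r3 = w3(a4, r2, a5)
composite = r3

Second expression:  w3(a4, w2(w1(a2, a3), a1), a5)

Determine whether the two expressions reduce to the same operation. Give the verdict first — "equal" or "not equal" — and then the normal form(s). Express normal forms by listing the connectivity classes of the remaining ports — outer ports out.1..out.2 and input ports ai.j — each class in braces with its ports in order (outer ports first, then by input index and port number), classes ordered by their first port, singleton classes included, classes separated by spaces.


equal — both sides give {out.1} {out.2, a4.2} {a1.1} {a1.2} {a2.1, a3.2} {a2.2} {a3.1} {a4.1} {a5.1} {a5.2}

Reducing the first expression gives {out.1} {out.2, a4.2} {a1.1} {a1.2} {a2.1, a3.2} {a2.2} {a3.1} {a4.1} {a5.1} {a5.2}
Reducing the second expression gives {out.1} {out.2, a4.2} {a1.1} {a1.2} {a2.1, a3.2} {a2.2} {a3.1} {a4.1} {a5.1} {a5.2}
Identical normal forms: equal.


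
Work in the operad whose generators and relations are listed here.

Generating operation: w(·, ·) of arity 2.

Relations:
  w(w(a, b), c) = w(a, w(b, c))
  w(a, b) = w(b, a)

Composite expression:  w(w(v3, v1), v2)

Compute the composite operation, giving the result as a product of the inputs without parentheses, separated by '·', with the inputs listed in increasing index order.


v1 · v2 · v3

Any arrangement under w is one operation, so sort the v-inputs.
w(v3, v1) unparenthesizes to v3 · v1
w(w(v3, v1), v2) unparenthesizes to v3 · v1 · v2
the factors in increasing index order: v1 · v2 · v3


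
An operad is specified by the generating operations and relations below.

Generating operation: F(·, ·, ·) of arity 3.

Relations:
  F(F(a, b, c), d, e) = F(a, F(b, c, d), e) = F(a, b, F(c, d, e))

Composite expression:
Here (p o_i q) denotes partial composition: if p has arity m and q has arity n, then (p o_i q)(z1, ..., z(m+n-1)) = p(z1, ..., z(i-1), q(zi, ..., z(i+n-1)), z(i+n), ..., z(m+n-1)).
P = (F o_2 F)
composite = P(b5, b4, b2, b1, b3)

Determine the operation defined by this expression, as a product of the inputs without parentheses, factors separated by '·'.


The F-tree's shape is irrelevant; the b-reading-order decides.
F(b4, b2, b1) spells out as b4 · b2 · b1
F(b5, F(b4, b2, b1), b3) spells out as b5 · b4 · b2 · b1 · b3

b5 · b4 · b2 · b1 · b3


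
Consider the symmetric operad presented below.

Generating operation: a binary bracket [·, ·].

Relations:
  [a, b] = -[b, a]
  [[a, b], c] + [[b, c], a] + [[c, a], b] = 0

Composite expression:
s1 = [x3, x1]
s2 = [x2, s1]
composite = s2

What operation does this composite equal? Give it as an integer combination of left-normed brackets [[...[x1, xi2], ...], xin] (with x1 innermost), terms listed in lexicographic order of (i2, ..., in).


[[x1, x3], x2]

Left-normed coefficients sit on the x1-initial expansion words.
Composite bracket: [x2, [x3, x1]]
The bracket unfolds into 4 signed words via [a, b] = ab - ba (2^2 = 4).
The x1-initial words carry the normal form:
  from x1x3x2, sign +1: term +[[x1, x3], x2]


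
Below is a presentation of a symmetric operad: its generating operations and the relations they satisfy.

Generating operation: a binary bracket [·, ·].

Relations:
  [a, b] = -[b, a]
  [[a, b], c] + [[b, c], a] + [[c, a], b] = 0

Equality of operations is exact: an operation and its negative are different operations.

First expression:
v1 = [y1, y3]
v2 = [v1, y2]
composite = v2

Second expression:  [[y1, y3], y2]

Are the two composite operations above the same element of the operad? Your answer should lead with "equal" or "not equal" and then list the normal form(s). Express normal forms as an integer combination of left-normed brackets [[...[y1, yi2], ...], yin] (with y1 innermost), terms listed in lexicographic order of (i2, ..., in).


equal: each reduces to [[y1, y3], y2]


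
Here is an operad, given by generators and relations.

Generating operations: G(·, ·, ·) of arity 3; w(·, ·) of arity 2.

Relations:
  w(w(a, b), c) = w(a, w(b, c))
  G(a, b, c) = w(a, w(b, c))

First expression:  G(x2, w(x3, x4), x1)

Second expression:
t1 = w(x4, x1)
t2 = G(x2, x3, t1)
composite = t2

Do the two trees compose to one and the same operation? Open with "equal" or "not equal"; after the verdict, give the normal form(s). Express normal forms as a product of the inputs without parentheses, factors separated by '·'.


equal; both compose to x2 · x3 · x4 · x1

Normal form of the first expression: x2 · x3 · x4 · x1
Normal form of the second expression: x2 · x3 · x4 · x1
Identical normal forms: equal.


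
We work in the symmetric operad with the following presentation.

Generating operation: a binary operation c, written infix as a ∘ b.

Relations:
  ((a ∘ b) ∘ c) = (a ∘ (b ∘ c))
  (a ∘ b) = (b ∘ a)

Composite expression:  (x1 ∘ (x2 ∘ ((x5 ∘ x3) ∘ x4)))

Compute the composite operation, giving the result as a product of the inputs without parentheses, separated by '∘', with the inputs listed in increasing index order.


x1 ∘ x2 ∘ x3 ∘ x4 ∘ x5

Any arrangement under c is one operation, so sort the x-inputs.
(x5 ∘ x3) spells out as x5 ∘ x3
((x5 ∘ x3) ∘ x4) spells out as x5 ∘ x3 ∘ x4
(x2 ∘ ((x5 ∘ x3) ∘ x4)) spells out as x2 ∘ x5 ∘ x3 ∘ x4
(x1 ∘ (x2 ∘ ((x5 ∘ x3) ∘ x4))) spells out as x1 ∘ x2 ∘ x5 ∘ x3 ∘ x4
commutativity sorts the factors: x1 ∘ x2 ∘ x3 ∘ x4 ∘ x5


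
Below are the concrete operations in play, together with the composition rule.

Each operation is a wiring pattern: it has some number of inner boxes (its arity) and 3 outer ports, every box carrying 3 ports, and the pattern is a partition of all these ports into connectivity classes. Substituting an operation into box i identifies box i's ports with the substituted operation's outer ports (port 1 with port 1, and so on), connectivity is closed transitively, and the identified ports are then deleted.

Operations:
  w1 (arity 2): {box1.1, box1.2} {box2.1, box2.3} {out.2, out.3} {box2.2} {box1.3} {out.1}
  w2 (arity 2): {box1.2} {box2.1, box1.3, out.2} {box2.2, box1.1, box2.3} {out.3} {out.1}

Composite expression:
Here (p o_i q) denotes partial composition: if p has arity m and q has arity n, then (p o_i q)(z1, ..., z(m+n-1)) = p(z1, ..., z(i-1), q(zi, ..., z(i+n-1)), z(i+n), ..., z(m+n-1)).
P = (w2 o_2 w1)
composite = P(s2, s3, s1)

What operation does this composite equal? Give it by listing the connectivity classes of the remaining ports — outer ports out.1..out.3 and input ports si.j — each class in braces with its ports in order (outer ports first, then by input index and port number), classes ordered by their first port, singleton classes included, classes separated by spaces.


Connectivity passes through glued w2-boundaries; trace each wire chain.
the subtree at w1 composes to {out.1} {out.2, out.3} {s1.1, s1.3} {s1.2} {s3.1, s3.2} {s3.3} on (s3, s1); out.j = own outer ports
the subtree at w2 composes to {out.1} {out.2, s2.3} {out.3} {s1.1, s1.3} {s1.2} {s2.1} {s2.2} {s3.1, s3.2} {s3.3} on (s2, s3, s1); out.j = own outer ports

{out.1} {out.2, s2.3} {out.3} {s1.1, s1.3} {s1.2} {s2.1} {s2.2} {s3.1, s3.2} {s3.3}


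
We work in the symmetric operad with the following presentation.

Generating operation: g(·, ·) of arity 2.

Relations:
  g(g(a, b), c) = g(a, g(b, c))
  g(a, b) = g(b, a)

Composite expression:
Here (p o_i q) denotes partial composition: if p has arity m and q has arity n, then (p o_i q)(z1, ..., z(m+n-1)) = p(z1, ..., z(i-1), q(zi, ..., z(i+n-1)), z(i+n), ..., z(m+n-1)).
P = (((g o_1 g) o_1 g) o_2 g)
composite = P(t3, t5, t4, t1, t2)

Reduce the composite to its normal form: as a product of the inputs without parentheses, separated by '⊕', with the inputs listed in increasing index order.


t1 ⊕ t2 ⊕ t3 ⊕ t4 ⊕ t5


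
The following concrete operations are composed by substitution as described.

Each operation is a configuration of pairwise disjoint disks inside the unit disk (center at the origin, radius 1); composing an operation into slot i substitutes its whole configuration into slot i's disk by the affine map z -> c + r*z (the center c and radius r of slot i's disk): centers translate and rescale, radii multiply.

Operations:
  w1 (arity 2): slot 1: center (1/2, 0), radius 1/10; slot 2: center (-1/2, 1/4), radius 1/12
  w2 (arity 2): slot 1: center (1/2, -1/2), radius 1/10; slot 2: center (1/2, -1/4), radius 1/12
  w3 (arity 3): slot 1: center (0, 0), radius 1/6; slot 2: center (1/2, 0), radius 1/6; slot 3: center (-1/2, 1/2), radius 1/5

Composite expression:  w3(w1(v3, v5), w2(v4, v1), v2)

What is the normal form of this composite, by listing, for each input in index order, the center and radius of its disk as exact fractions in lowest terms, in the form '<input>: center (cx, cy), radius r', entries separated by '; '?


Nesting under w3 composes maps z -> c + r*z down each v-path.
tracing v3 down its 2-map path: center (1/12, 0), radius 1/60
tracing v5 down its 2-map path: center (-1/12, 1/24), radius 1/72
tracing v4 down its 2-map path: center (7/12, -1/12), radius 1/60
tracing v1 down its 2-map path: center (7/12, -1/24), radius 1/72
tracing v2 down its 1-map path: center (-1/2, 1/2), radius 1/5

v1: center (7/12, -1/24), radius 1/72; v2: center (-1/2, 1/2), radius 1/5; v3: center (1/12, 0), radius 1/60; v4: center (7/12, -1/12), radius 1/60; v5: center (-1/12, 1/24), radius 1/72


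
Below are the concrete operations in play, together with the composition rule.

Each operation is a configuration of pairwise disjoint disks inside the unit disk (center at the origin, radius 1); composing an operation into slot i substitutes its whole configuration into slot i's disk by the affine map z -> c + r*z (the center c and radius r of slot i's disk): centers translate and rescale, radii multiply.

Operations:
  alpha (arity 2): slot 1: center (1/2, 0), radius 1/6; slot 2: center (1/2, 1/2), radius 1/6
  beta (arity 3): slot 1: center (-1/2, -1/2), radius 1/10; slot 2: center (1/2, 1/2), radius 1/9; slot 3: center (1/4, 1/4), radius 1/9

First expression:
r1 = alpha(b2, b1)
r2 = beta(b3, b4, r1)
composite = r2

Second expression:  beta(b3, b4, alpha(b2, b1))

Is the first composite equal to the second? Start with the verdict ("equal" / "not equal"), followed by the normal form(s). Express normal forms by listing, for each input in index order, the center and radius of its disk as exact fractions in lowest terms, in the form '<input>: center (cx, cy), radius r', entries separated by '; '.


equal; the common form is b1: center (11/36, 11/36), radius 1/54; b2: center (11/36, 1/4), radius 1/54; b3: center (-1/2, -1/2), radius 1/10; b4: center (1/2, 1/2), radius 1/9

Normal form of the first expression: b1: center (11/36, 11/36), radius 1/54; b2: center (11/36, 1/4), radius 1/54; b3: center (-1/2, -1/2), radius 1/10; b4: center (1/2, 1/2), radius 1/9
Normal form of the second expression: b1: center (11/36, 11/36), radius 1/54; b2: center (11/36, 1/4), radius 1/54; b3: center (-1/2, -1/2), radius 1/10; b4: center (1/2, 1/2), radius 1/9
Both agree, so they are equal.


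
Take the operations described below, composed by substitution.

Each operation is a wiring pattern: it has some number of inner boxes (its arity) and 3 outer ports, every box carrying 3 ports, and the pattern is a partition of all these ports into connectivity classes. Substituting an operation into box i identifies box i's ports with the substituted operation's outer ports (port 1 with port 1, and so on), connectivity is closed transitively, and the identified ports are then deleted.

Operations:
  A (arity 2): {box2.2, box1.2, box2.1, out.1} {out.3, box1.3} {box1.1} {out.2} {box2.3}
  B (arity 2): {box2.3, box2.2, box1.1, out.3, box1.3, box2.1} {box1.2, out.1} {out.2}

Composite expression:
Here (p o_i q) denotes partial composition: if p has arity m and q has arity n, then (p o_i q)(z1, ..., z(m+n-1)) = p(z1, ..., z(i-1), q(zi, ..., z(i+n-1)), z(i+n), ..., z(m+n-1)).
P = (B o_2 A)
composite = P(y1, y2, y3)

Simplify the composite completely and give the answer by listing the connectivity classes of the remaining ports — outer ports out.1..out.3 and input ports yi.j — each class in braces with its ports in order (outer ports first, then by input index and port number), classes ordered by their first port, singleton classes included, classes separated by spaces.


{out.1, y1.2} {out.2} {out.3, y1.1, y1.3, y2.2, y2.3, y3.1, y3.2} {y2.1} {y3.3}

Substituting into B glues patterns; closure does the rest.
stage A: inputs (y2, y3), connectivity {out.1, y2.2, y3.1, y3.2} {out.2} {out.3, y2.3} {y2.1} {y3.3}, out.j its boundary
stage B: inputs (y1, y2, y3), connectivity {out.1, y1.2} {out.2} {out.3, y1.1, y1.3, y2.2, y2.3, y3.1, y3.2} {y2.1} {y3.3}, out.j its boundary


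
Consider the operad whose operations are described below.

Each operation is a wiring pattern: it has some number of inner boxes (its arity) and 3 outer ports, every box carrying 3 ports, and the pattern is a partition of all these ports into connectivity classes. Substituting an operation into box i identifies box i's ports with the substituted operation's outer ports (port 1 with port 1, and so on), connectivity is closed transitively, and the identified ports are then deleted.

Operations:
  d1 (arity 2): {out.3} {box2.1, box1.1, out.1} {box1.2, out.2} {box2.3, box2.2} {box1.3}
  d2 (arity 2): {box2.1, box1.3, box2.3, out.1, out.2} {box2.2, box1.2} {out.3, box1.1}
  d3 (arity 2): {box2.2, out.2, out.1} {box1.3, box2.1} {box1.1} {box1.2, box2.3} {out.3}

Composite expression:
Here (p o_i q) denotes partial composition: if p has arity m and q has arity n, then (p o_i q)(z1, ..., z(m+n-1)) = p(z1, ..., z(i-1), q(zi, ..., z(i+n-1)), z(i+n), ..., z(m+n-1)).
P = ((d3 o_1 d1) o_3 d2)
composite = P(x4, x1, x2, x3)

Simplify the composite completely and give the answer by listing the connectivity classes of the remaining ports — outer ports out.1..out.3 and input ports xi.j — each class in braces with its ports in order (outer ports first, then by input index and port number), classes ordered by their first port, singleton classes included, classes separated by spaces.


Two ports join when wires chain via d3-identified ports.
stage d1: inputs (x4, x1), connectivity {out.1, x1.1, x4.1} {out.2, x4.2} {out.3} {x1.2, x1.3} {x4.3}, out.j its boundary
stage d2: inputs (x2, x3), connectivity {out.1, out.2, x2.3, x3.1, x3.3} {out.3, x2.1} {x2.2, x3.2}, out.j its boundary
stage d3: inputs (x4, x1, x2, x3), connectivity {out.1, out.2, x2.3, x3.1, x3.3} {out.3} {x1.1, x4.1} {x1.2, x1.3} {x2.1, x4.2} {x2.2, x3.2} {x4.3}, out.j its boundary

{out.1, out.2, x2.3, x3.1, x3.3} {out.3} {x1.1, x4.1} {x1.2, x1.3} {x2.1, x4.2} {x2.2, x3.2} {x4.3}


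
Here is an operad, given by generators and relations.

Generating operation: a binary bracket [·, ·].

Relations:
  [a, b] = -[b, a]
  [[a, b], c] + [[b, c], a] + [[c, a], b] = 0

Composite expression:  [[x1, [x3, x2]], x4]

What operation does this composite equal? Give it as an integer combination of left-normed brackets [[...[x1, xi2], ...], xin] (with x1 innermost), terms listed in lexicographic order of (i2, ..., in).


-[[[x1, x2], x3], x4] + [[[x1, x3], x2], x4]

Expand each bracket as ab - ba; the x1-initial words give the coefficients.
Composite bracket: [[x1, [x3, x2]], x4]
Full expansion: 8 signed words from ab - ba (2^3 = 8).
The x1-initial words carry the normal form:
  from x1x2x3x4, sign -1: term -[[[x1, x2], x3], x4]
  from x1x3x2x4, sign +1: term +[[[x1, x3], x2], x4]


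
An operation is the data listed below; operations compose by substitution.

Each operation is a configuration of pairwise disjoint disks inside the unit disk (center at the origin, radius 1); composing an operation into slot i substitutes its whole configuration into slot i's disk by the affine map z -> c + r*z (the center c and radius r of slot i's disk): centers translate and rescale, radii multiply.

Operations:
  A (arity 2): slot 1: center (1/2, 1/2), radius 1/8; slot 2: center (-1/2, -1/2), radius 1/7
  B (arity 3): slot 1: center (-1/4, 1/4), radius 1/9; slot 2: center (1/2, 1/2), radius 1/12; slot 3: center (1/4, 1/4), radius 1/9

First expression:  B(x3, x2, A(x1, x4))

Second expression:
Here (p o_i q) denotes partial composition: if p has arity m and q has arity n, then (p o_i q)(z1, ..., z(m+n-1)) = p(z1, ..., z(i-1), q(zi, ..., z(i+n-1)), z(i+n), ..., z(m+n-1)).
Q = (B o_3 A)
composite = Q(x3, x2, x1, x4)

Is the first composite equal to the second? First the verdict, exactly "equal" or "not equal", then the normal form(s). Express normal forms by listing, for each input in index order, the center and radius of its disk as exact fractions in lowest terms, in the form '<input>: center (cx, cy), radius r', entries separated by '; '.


equal; the common form is x1: center (11/36, 11/36), radius 1/72; x2: center (1/2, 1/2), radius 1/12; x3: center (-1/4, 1/4), radius 1/9; x4: center (7/36, 7/36), radius 1/63

Reducing the first expression gives x1: center (11/36, 11/36), radius 1/72; x2: center (1/2, 1/2), radius 1/12; x3: center (-1/4, 1/4), radius 1/9; x4: center (7/36, 7/36), radius 1/63
Reducing the second expression gives x1: center (11/36, 11/36), radius 1/72; x2: center (1/2, 1/2), radius 1/12; x3: center (-1/4, 1/4), radius 1/9; x4: center (7/36, 7/36), radius 1/63
Same normal form: equal.


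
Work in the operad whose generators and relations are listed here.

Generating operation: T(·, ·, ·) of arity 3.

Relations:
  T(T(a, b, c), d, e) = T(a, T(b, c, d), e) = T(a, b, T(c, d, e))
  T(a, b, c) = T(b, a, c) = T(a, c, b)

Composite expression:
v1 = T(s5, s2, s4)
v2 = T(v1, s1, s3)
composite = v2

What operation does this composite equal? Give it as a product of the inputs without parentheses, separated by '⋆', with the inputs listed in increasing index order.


s1 ⋆ s2 ⋆ s3 ⋆ s4 ⋆ s5

Key point: T commutes, so take the s-inputs in any fixed order.
T(s5, s2, s4) collapses to s5 ⋆ s2 ⋆ s4
T(T(s5, s2, s4), s1, s3) collapses to s5 ⋆ s2 ⋆ s4 ⋆ s1 ⋆ s3
sorting the factors by input index: s1 ⋆ s2 ⋆ s3 ⋆ s4 ⋆ s5


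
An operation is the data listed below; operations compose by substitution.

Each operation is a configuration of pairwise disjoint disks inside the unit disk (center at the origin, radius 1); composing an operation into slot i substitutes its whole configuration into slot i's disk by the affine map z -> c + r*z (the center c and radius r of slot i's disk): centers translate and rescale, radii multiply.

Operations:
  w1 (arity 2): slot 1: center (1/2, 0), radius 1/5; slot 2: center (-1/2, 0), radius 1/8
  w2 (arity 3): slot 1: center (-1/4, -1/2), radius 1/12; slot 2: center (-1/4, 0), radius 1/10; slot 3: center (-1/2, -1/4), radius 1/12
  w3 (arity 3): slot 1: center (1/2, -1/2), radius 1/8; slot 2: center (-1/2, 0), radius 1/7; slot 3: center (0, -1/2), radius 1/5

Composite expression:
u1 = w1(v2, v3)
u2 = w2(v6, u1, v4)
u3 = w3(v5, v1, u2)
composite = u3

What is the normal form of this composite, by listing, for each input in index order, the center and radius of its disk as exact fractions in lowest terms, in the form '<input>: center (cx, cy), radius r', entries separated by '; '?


v1: center (-1/2, 0), radius 1/7; v2: center (-1/25, -1/2), radius 1/250; v3: center (-3/50, -1/2), radius 1/400; v4: center (-1/10, -11/20), radius 1/60; v5: center (1/2, -1/2), radius 1/8; v6: center (-1/20, -3/5), radius 1/60


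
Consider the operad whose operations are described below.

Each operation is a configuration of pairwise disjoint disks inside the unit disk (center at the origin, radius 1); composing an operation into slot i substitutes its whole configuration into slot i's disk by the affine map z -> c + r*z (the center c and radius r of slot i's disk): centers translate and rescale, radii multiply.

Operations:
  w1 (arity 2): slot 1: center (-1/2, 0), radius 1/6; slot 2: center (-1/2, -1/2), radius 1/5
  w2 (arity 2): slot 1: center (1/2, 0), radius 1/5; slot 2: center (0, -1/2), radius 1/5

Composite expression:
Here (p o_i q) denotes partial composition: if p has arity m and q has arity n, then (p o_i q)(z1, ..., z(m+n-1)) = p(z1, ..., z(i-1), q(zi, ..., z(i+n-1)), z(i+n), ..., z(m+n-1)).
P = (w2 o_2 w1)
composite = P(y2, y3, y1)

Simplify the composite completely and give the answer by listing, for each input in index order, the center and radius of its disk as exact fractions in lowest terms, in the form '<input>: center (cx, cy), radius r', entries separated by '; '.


Below w2, radii multiply path by path; the y-disk centers shift.
y2 passes through 1 substitution, ending at center (1/2, 0), radius 1/5
y3 passes through 2 substitutions, ending at center (-1/10, -1/2), radius 1/30
y1 passes through 2 substitutions, ending at center (-1/10, -3/5), radius 1/25

y1: center (-1/10, -3/5), radius 1/25; y2: center (1/2, 0), radius 1/5; y3: center (-1/10, -1/2), radius 1/30


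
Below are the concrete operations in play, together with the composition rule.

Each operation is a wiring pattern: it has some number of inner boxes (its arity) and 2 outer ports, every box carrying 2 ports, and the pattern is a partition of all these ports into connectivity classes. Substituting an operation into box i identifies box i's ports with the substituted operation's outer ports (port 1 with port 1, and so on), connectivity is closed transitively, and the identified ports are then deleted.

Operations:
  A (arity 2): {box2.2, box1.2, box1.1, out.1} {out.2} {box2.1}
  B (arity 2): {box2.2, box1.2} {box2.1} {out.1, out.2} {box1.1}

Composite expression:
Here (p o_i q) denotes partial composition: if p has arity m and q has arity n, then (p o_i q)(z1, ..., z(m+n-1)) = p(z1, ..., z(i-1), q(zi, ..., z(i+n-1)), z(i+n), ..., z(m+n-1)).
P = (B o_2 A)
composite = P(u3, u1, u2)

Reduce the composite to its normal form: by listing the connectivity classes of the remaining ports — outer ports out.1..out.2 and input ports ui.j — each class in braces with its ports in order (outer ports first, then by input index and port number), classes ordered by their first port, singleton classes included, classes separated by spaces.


After gluing at B, chains via deleted ports link the u-ports.
composing A on (u1, u2), with out.j its own outer ports: {out.1, u1.1, u1.2, u2.2} {out.2} {u2.1}
composing B on (u3, u1, u2), with out.j its own outer ports: {out.1, out.2} {u1.1, u1.2, u2.2} {u2.1} {u3.1} {u3.2}

{out.1, out.2} {u1.1, u1.2, u2.2} {u2.1} {u3.1} {u3.2}


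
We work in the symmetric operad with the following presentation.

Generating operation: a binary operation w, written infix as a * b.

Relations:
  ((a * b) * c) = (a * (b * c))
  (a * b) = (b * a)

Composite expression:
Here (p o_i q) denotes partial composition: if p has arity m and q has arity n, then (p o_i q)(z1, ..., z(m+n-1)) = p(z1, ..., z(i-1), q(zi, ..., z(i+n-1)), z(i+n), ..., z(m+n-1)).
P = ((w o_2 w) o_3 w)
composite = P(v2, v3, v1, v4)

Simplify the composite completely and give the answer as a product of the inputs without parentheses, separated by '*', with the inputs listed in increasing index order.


Key point: w commutes, so take the v-inputs in any fixed order.
(v1 * v4) spells out as v1 * v4
(v3 * (v1 * v4)) spells out as v3 * v1 * v4
(v2 * (v3 * (v1 * v4))) spells out as v2 * v3 * v1 * v4
commutativity sorts the factors: v1 * v2 * v3 * v4

v1 * v2 * v3 * v4


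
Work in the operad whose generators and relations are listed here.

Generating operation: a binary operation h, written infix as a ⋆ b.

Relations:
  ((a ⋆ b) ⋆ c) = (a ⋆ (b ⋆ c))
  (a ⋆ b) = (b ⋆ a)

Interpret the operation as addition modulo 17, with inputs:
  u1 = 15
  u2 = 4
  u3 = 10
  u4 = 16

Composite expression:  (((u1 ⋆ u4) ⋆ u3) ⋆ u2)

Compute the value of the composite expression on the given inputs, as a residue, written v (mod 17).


11 (mod 17)

(u1 ⋆ u4) = 14
((u1 ⋆ u4) ⋆ u3) = 7
(((u1 ⋆ u4) ⋆ u3) ⋆ u2) = 11


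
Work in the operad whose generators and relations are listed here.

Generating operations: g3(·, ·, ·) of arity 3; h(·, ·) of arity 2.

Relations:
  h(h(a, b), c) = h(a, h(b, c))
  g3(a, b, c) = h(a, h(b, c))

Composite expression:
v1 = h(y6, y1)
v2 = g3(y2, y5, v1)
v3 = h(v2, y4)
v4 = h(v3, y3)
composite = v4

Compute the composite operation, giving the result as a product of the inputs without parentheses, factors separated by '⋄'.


Associativity of h dissolves the nesting; only the y-input order survives.
h(y6, y1) flattens to y6 ⋄ y1
g3(y2, y5, h(y6, y1)) flattens to y2 ⋄ y5 ⋄ y6 ⋄ y1
h(g3(y2, y5, h(y6, y1)), y4) flattens to y2 ⋄ y5 ⋄ y6 ⋄ y1 ⋄ y4
h(h(g3(y2, y5, h(y6, y1)), y4), y3) flattens to y2 ⋄ y5 ⋄ y6 ⋄ y1 ⋄ y4 ⋄ y3

y2 ⋄ y5 ⋄ y6 ⋄ y1 ⋄ y4 ⋄ y3


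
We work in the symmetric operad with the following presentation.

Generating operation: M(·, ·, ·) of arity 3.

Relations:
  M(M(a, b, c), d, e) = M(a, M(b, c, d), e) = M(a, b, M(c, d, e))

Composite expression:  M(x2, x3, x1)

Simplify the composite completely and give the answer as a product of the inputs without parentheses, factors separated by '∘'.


All parenthesizations of M agree; list the x-inputs left to right.
M(x2, x3, x1) unparenthesizes to x2 ∘ x3 ∘ x1

x2 ∘ x3 ∘ x1


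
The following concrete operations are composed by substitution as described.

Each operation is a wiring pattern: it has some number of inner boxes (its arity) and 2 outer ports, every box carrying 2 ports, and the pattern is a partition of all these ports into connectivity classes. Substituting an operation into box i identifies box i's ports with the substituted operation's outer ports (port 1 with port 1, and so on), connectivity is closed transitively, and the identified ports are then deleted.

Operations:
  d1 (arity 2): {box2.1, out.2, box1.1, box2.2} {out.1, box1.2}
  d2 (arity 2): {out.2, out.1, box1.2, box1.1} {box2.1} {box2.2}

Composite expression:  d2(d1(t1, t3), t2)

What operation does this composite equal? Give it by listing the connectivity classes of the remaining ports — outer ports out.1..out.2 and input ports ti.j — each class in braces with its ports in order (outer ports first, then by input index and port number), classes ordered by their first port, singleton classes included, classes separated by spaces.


{out.1, out.2, t1.1, t1.2, t3.1, t3.2} {t2.1} {t2.2}

Treat the ports identified at d2 as solder joints: merge, then drop.
the subtree at d1 composes to {out.1, t1.2} {out.2, t1.1, t3.1, t3.2} on (t1, t3); out.j = own outer ports
the subtree at d2 composes to {out.1, out.2, t1.1, t1.2, t3.1, t3.2} {t2.1} {t2.2} on (t1, t3, t2); out.j = own outer ports


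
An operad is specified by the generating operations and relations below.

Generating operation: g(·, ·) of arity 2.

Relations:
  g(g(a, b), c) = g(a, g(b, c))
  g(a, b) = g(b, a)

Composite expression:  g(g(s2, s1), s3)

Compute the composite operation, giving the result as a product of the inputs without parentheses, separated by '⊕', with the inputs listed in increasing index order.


s1 ⊕ s2 ⊕ s3

Shape and order are irrelevant to g; the s-input set decides.
g(s2, s1) reduces to s2 ⊕ s1
g(g(s2, s1), s3) reduces to s2 ⊕ s1 ⊕ s3
rearranged into index order: s1 ⊕ s2 ⊕ s3


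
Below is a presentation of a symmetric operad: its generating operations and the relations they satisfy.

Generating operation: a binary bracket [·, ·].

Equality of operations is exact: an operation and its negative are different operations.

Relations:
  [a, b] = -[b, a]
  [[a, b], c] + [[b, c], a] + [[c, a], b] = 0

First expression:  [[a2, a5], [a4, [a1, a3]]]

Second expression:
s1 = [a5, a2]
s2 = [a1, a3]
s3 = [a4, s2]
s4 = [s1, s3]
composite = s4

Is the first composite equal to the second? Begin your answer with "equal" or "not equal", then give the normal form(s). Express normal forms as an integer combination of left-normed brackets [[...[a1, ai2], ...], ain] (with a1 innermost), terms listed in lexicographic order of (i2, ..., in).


not equal; the first gives [[[[a1, a3], a4], a2], a5] - [[[[a1, a3], a4], a5], a2] and the second -[[[[a1, a3], a4], a2], a5] + [[[[a1, a3], a4], a5], a2]


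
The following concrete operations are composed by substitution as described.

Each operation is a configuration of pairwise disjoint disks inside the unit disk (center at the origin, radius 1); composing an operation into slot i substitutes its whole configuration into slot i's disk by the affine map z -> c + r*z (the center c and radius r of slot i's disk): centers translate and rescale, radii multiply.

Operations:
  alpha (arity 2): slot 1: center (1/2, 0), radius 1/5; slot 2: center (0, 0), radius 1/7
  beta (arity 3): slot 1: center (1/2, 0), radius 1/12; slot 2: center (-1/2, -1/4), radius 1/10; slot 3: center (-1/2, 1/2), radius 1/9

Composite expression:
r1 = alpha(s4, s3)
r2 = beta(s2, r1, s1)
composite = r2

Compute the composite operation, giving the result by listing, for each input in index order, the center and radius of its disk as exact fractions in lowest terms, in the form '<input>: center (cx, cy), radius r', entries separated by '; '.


s1: center (-1/2, 1/2), radius 1/9; s2: center (1/2, 0), radius 1/12; s3: center (-1/2, -1/4), radius 1/70; s4: center (-9/20, -1/4), radius 1/50

Affine substitution under beta: radii multiply and s-centers shift.
s2: after 1 affine step, its disk has center (1/2, 0), radius 1/12
s4: after 2 affine steps, its disk has center (-9/20, -1/4), radius 1/50
s3: after 2 affine steps, its disk has center (-1/2, -1/4), radius 1/70
s1: after 1 affine step, its disk has center (-1/2, 1/2), radius 1/9


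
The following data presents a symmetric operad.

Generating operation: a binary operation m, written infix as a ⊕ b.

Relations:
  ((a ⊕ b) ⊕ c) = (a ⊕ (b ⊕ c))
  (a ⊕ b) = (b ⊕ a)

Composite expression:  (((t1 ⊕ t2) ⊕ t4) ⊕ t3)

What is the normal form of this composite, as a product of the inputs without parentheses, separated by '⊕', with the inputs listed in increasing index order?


t1 ⊕ t2 ⊕ t3 ⊕ t4

Shape and order are irrelevant to m; the t-input set decides.
(t1 ⊕ t2) unparenthesizes to t1 ⊕ t2
((t1 ⊕ t2) ⊕ t4) unparenthesizes to t1 ⊕ t2 ⊕ t4
(((t1 ⊕ t2) ⊕ t4) ⊕ t3) unparenthesizes to t1 ⊕ t2 ⊕ t4 ⊕ t3
reordering the factors by index: t1 ⊕ t2 ⊕ t3 ⊕ t4


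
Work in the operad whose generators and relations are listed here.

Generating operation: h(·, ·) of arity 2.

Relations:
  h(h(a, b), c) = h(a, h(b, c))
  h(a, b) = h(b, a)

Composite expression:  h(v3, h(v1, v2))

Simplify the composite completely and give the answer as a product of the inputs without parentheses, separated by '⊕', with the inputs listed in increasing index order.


v1 ⊕ v2 ⊕ v3

Any arrangement under h is one operation, so sort the v-inputs.
h(v1, v2) unparenthesizes to v1 ⊕ v2
h(v3, h(v1, v2)) unparenthesizes to v3 ⊕ v1 ⊕ v2
the factors in increasing index order: v1 ⊕ v2 ⊕ v3


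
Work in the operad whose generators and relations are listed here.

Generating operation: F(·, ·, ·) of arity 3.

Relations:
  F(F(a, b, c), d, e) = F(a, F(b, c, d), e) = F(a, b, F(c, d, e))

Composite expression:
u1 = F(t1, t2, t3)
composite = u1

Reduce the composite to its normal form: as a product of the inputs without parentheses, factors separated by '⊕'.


t1 ⊕ t2 ⊕ t3


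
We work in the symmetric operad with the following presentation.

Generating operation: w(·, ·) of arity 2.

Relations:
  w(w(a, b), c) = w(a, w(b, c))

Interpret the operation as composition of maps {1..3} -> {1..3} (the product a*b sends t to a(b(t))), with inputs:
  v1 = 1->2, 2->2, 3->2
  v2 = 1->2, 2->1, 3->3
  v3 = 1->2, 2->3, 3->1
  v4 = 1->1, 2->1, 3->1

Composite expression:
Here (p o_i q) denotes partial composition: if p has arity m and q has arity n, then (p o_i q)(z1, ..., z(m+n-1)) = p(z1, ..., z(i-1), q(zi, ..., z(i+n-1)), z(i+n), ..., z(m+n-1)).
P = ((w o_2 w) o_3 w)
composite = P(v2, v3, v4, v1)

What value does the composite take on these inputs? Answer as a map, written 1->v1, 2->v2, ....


w(v4, v1) = 1->1, 2->1, 3->1
w(v3, w(v4, v1)) = 1->2, 2->2, 3->2
w(v2, w(v3, w(v4, v1))) = 1->1, 2->1, 3->1

1->1, 2->1, 3->1


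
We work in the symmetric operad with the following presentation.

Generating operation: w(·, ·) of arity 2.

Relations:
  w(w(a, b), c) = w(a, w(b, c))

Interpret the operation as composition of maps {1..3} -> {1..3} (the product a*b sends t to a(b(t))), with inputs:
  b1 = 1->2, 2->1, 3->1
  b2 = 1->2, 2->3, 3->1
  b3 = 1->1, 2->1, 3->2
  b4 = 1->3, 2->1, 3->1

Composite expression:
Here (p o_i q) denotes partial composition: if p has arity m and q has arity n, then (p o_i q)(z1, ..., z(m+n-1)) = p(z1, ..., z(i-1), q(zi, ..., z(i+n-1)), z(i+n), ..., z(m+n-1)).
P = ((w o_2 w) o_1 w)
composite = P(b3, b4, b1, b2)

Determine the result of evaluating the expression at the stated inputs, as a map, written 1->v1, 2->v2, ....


1->2, 2->2, 3->1

w(b3, b4) = 1->2, 2->1, 3->1
w(b1, b2) = 1->1, 2->1, 3->2
w(w(b3, b4), w(b1, b2)) = 1->2, 2->2, 3->1


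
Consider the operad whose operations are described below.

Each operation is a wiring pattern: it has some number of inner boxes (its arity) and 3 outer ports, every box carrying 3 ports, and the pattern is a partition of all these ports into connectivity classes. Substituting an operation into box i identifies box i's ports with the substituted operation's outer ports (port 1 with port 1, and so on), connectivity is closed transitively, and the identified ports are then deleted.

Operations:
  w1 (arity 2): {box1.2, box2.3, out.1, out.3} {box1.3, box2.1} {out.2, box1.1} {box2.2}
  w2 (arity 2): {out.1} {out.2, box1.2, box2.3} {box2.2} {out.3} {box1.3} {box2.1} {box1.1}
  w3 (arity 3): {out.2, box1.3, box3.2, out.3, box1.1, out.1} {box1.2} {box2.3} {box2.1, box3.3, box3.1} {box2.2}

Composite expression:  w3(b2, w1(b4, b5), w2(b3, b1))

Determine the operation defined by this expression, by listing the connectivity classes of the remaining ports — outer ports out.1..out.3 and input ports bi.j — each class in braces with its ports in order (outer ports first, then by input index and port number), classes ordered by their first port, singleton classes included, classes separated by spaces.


{out.1, out.2, out.3, b1.3, b2.1, b2.3, b3.2} {b1.1} {b1.2} {b2.2} {b3.1} {b3.3} {b4.1} {b4.2, b5.3} {b4.3, b5.1} {b5.2}


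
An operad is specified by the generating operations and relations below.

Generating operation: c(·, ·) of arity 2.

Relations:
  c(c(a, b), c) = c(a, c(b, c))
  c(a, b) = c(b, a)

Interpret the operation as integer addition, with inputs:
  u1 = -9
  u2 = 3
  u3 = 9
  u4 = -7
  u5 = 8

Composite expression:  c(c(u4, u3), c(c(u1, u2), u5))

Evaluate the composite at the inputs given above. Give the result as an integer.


4

c(u4, u3) = 2
c(u1, u2) = -6
c(c(u1, u2), u5) = 2
c(c(u4, u3), c(c(u1, u2), u5)) = 4


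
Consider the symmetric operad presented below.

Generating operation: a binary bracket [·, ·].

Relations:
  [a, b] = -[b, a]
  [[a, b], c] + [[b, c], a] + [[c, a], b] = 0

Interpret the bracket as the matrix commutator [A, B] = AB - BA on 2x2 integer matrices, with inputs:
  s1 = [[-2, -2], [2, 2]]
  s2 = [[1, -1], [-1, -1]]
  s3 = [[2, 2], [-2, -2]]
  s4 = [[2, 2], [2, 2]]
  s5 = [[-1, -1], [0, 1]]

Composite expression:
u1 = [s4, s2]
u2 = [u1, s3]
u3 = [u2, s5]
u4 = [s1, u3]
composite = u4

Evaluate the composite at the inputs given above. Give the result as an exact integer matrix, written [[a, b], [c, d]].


[s4, s2] = [[0, -4], [4, 0]]
[[s4, s2], s3] = [[0, 16], [16, 0]]
[[[s4, s2], s3], s5] = [[16, 32], [-32, -16]]
[s1, [[[s4, s2], s3], s5]] = [[0, -64], [-64, 0]]

[[0, -64], [-64, 0]]
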